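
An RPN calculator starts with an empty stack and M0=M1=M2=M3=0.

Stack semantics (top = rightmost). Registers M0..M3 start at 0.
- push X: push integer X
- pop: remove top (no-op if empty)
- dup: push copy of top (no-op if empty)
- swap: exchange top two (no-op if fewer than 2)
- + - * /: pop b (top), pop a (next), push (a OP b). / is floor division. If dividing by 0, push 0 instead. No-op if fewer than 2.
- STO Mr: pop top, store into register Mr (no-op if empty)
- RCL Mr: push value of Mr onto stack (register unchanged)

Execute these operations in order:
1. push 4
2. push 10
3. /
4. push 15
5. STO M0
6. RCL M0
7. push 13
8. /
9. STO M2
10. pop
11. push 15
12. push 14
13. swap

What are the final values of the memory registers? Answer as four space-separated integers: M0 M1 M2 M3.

After op 1 (push 4): stack=[4] mem=[0,0,0,0]
After op 2 (push 10): stack=[4,10] mem=[0,0,0,0]
After op 3 (/): stack=[0] mem=[0,0,0,0]
After op 4 (push 15): stack=[0,15] mem=[0,0,0,0]
After op 5 (STO M0): stack=[0] mem=[15,0,0,0]
After op 6 (RCL M0): stack=[0,15] mem=[15,0,0,0]
After op 7 (push 13): stack=[0,15,13] mem=[15,0,0,0]
After op 8 (/): stack=[0,1] mem=[15,0,0,0]
After op 9 (STO M2): stack=[0] mem=[15,0,1,0]
After op 10 (pop): stack=[empty] mem=[15,0,1,0]
After op 11 (push 15): stack=[15] mem=[15,0,1,0]
After op 12 (push 14): stack=[15,14] mem=[15,0,1,0]
After op 13 (swap): stack=[14,15] mem=[15,0,1,0]

Answer: 15 0 1 0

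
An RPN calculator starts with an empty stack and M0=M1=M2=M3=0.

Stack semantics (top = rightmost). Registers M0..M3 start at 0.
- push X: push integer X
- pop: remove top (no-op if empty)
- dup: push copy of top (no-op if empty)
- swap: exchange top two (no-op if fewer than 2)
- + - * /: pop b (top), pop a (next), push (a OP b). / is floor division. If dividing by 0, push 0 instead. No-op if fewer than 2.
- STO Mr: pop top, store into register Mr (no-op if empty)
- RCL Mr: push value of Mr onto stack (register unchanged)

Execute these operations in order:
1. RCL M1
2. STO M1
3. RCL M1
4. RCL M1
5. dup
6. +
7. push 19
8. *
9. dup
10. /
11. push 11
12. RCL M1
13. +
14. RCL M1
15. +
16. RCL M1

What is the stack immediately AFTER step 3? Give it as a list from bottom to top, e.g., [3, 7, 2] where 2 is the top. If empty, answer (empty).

After op 1 (RCL M1): stack=[0] mem=[0,0,0,0]
After op 2 (STO M1): stack=[empty] mem=[0,0,0,0]
After op 3 (RCL M1): stack=[0] mem=[0,0,0,0]

[0]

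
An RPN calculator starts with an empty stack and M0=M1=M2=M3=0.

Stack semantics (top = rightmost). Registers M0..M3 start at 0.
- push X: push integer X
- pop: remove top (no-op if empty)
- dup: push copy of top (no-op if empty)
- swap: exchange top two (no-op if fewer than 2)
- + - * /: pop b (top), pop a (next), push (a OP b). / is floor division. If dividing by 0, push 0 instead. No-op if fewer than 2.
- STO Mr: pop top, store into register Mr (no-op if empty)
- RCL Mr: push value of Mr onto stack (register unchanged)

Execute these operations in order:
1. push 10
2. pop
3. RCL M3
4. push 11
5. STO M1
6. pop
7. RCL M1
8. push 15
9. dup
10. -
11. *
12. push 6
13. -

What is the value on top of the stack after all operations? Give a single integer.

After op 1 (push 10): stack=[10] mem=[0,0,0,0]
After op 2 (pop): stack=[empty] mem=[0,0,0,0]
After op 3 (RCL M3): stack=[0] mem=[0,0,0,0]
After op 4 (push 11): stack=[0,11] mem=[0,0,0,0]
After op 5 (STO M1): stack=[0] mem=[0,11,0,0]
After op 6 (pop): stack=[empty] mem=[0,11,0,0]
After op 7 (RCL M1): stack=[11] mem=[0,11,0,0]
After op 8 (push 15): stack=[11,15] mem=[0,11,0,0]
After op 9 (dup): stack=[11,15,15] mem=[0,11,0,0]
After op 10 (-): stack=[11,0] mem=[0,11,0,0]
After op 11 (*): stack=[0] mem=[0,11,0,0]
After op 12 (push 6): stack=[0,6] mem=[0,11,0,0]
After op 13 (-): stack=[-6] mem=[0,11,0,0]

Answer: -6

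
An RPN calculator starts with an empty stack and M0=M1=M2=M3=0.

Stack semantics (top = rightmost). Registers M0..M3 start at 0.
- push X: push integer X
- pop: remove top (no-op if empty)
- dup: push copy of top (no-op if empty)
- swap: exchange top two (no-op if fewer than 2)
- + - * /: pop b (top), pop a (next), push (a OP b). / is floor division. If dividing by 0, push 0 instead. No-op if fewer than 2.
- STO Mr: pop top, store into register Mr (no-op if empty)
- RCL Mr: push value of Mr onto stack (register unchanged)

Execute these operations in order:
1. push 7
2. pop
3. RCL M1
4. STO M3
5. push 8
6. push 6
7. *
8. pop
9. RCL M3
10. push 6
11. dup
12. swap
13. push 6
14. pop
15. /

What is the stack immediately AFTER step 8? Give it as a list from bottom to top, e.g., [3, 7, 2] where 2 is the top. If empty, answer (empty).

After op 1 (push 7): stack=[7] mem=[0,0,0,0]
After op 2 (pop): stack=[empty] mem=[0,0,0,0]
After op 3 (RCL M1): stack=[0] mem=[0,0,0,0]
After op 4 (STO M3): stack=[empty] mem=[0,0,0,0]
After op 5 (push 8): stack=[8] mem=[0,0,0,0]
After op 6 (push 6): stack=[8,6] mem=[0,0,0,0]
After op 7 (*): stack=[48] mem=[0,0,0,0]
After op 8 (pop): stack=[empty] mem=[0,0,0,0]

(empty)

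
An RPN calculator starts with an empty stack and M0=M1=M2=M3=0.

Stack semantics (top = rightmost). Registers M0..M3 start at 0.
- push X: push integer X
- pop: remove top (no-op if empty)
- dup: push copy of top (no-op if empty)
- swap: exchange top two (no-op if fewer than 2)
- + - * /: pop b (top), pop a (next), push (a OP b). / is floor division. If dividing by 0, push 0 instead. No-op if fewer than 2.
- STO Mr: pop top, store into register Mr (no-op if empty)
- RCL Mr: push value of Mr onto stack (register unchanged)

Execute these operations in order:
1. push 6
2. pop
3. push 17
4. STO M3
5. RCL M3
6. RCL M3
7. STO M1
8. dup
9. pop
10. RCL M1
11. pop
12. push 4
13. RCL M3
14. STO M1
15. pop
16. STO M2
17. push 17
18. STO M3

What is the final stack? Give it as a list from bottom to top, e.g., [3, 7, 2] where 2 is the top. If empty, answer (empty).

Answer: (empty)

Derivation:
After op 1 (push 6): stack=[6] mem=[0,0,0,0]
After op 2 (pop): stack=[empty] mem=[0,0,0,0]
After op 3 (push 17): stack=[17] mem=[0,0,0,0]
After op 4 (STO M3): stack=[empty] mem=[0,0,0,17]
After op 5 (RCL M3): stack=[17] mem=[0,0,0,17]
After op 6 (RCL M3): stack=[17,17] mem=[0,0,0,17]
After op 7 (STO M1): stack=[17] mem=[0,17,0,17]
After op 8 (dup): stack=[17,17] mem=[0,17,0,17]
After op 9 (pop): stack=[17] mem=[0,17,0,17]
After op 10 (RCL M1): stack=[17,17] mem=[0,17,0,17]
After op 11 (pop): stack=[17] mem=[0,17,0,17]
After op 12 (push 4): stack=[17,4] mem=[0,17,0,17]
After op 13 (RCL M3): stack=[17,4,17] mem=[0,17,0,17]
After op 14 (STO M1): stack=[17,4] mem=[0,17,0,17]
After op 15 (pop): stack=[17] mem=[0,17,0,17]
After op 16 (STO M2): stack=[empty] mem=[0,17,17,17]
After op 17 (push 17): stack=[17] mem=[0,17,17,17]
After op 18 (STO M3): stack=[empty] mem=[0,17,17,17]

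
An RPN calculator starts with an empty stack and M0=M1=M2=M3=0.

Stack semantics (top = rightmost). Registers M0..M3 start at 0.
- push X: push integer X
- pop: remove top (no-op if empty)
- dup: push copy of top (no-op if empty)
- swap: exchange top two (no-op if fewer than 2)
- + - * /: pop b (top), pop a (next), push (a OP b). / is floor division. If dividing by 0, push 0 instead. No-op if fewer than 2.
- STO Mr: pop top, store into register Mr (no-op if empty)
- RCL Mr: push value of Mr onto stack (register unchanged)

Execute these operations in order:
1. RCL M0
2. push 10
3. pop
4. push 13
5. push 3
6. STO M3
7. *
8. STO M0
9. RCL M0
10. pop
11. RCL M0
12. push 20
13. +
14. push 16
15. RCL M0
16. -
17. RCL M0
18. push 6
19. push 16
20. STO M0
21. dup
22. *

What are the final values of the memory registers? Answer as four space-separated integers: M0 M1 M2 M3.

After op 1 (RCL M0): stack=[0] mem=[0,0,0,0]
After op 2 (push 10): stack=[0,10] mem=[0,0,0,0]
After op 3 (pop): stack=[0] mem=[0,0,0,0]
After op 4 (push 13): stack=[0,13] mem=[0,0,0,0]
After op 5 (push 3): stack=[0,13,3] mem=[0,0,0,0]
After op 6 (STO M3): stack=[0,13] mem=[0,0,0,3]
After op 7 (*): stack=[0] mem=[0,0,0,3]
After op 8 (STO M0): stack=[empty] mem=[0,0,0,3]
After op 9 (RCL M0): stack=[0] mem=[0,0,0,3]
After op 10 (pop): stack=[empty] mem=[0,0,0,3]
After op 11 (RCL M0): stack=[0] mem=[0,0,0,3]
After op 12 (push 20): stack=[0,20] mem=[0,0,0,3]
After op 13 (+): stack=[20] mem=[0,0,0,3]
After op 14 (push 16): stack=[20,16] mem=[0,0,0,3]
After op 15 (RCL M0): stack=[20,16,0] mem=[0,0,0,3]
After op 16 (-): stack=[20,16] mem=[0,0,0,3]
After op 17 (RCL M0): stack=[20,16,0] mem=[0,0,0,3]
After op 18 (push 6): stack=[20,16,0,6] mem=[0,0,0,3]
After op 19 (push 16): stack=[20,16,0,6,16] mem=[0,0,0,3]
After op 20 (STO M0): stack=[20,16,0,6] mem=[16,0,0,3]
After op 21 (dup): stack=[20,16,0,6,6] mem=[16,0,0,3]
After op 22 (*): stack=[20,16,0,36] mem=[16,0,0,3]

Answer: 16 0 0 3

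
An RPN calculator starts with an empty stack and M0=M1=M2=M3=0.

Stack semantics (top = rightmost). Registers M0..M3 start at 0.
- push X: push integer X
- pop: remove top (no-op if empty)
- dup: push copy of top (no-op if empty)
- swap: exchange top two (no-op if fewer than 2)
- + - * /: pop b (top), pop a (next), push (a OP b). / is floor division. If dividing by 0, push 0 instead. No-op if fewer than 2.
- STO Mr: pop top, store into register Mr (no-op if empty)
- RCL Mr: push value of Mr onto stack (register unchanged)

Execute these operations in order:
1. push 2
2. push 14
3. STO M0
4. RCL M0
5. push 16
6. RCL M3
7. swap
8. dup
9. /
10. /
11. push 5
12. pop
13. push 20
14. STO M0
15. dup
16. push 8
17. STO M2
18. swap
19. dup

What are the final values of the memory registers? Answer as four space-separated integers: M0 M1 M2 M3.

Answer: 20 0 8 0

Derivation:
After op 1 (push 2): stack=[2] mem=[0,0,0,0]
After op 2 (push 14): stack=[2,14] mem=[0,0,0,0]
After op 3 (STO M0): stack=[2] mem=[14,0,0,0]
After op 4 (RCL M0): stack=[2,14] mem=[14,0,0,0]
After op 5 (push 16): stack=[2,14,16] mem=[14,0,0,0]
After op 6 (RCL M3): stack=[2,14,16,0] mem=[14,0,0,0]
After op 7 (swap): stack=[2,14,0,16] mem=[14,0,0,0]
After op 8 (dup): stack=[2,14,0,16,16] mem=[14,0,0,0]
After op 9 (/): stack=[2,14,0,1] mem=[14,0,0,0]
After op 10 (/): stack=[2,14,0] mem=[14,0,0,0]
After op 11 (push 5): stack=[2,14,0,5] mem=[14,0,0,0]
After op 12 (pop): stack=[2,14,0] mem=[14,0,0,0]
After op 13 (push 20): stack=[2,14,0,20] mem=[14,0,0,0]
After op 14 (STO M0): stack=[2,14,0] mem=[20,0,0,0]
After op 15 (dup): stack=[2,14,0,0] mem=[20,0,0,0]
After op 16 (push 8): stack=[2,14,0,0,8] mem=[20,0,0,0]
After op 17 (STO M2): stack=[2,14,0,0] mem=[20,0,8,0]
After op 18 (swap): stack=[2,14,0,0] mem=[20,0,8,0]
After op 19 (dup): stack=[2,14,0,0,0] mem=[20,0,8,0]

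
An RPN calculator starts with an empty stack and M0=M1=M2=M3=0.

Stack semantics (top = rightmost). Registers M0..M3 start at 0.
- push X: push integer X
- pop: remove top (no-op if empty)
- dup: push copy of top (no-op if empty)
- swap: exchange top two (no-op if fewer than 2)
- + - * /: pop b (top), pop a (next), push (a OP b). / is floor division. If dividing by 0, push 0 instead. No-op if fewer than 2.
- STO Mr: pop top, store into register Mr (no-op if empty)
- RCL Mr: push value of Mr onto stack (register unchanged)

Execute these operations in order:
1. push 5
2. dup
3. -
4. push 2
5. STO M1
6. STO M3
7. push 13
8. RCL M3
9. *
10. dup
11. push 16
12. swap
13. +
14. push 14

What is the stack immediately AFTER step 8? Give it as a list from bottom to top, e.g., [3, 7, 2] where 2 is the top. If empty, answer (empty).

After op 1 (push 5): stack=[5] mem=[0,0,0,0]
After op 2 (dup): stack=[5,5] mem=[0,0,0,0]
After op 3 (-): stack=[0] mem=[0,0,0,0]
After op 4 (push 2): stack=[0,2] mem=[0,0,0,0]
After op 5 (STO M1): stack=[0] mem=[0,2,0,0]
After op 6 (STO M3): stack=[empty] mem=[0,2,0,0]
After op 7 (push 13): stack=[13] mem=[0,2,0,0]
After op 8 (RCL M3): stack=[13,0] mem=[0,2,0,0]

[13, 0]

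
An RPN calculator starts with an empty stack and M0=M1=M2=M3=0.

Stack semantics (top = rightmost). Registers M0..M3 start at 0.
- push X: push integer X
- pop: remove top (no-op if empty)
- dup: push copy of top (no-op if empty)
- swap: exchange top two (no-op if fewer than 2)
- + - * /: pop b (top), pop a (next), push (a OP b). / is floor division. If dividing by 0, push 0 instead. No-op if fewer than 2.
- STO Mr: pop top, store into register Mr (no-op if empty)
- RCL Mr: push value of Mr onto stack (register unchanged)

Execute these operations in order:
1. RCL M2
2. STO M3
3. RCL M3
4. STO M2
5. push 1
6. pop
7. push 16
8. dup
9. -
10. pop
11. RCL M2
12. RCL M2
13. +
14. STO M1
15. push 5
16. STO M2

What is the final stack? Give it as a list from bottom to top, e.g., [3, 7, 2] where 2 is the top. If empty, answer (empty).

After op 1 (RCL M2): stack=[0] mem=[0,0,0,0]
After op 2 (STO M3): stack=[empty] mem=[0,0,0,0]
After op 3 (RCL M3): stack=[0] mem=[0,0,0,0]
After op 4 (STO M2): stack=[empty] mem=[0,0,0,0]
After op 5 (push 1): stack=[1] mem=[0,0,0,0]
After op 6 (pop): stack=[empty] mem=[0,0,0,0]
After op 7 (push 16): stack=[16] mem=[0,0,0,0]
After op 8 (dup): stack=[16,16] mem=[0,0,0,0]
After op 9 (-): stack=[0] mem=[0,0,0,0]
After op 10 (pop): stack=[empty] mem=[0,0,0,0]
After op 11 (RCL M2): stack=[0] mem=[0,0,0,0]
After op 12 (RCL M2): stack=[0,0] mem=[0,0,0,0]
After op 13 (+): stack=[0] mem=[0,0,0,0]
After op 14 (STO M1): stack=[empty] mem=[0,0,0,0]
After op 15 (push 5): stack=[5] mem=[0,0,0,0]
After op 16 (STO M2): stack=[empty] mem=[0,0,5,0]

Answer: (empty)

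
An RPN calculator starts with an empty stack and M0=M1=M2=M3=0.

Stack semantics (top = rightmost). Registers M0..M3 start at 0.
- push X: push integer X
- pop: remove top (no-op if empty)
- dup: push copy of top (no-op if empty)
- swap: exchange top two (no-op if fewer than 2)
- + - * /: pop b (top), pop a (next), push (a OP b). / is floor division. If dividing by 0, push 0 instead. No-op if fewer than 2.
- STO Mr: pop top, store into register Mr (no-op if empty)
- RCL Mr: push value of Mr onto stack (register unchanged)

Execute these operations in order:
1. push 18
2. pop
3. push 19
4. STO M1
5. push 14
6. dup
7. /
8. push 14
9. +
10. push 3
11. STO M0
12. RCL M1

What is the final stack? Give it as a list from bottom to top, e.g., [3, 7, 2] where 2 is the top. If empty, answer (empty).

After op 1 (push 18): stack=[18] mem=[0,0,0,0]
After op 2 (pop): stack=[empty] mem=[0,0,0,0]
After op 3 (push 19): stack=[19] mem=[0,0,0,0]
After op 4 (STO M1): stack=[empty] mem=[0,19,0,0]
After op 5 (push 14): stack=[14] mem=[0,19,0,0]
After op 6 (dup): stack=[14,14] mem=[0,19,0,0]
After op 7 (/): stack=[1] mem=[0,19,0,0]
After op 8 (push 14): stack=[1,14] mem=[0,19,0,0]
After op 9 (+): stack=[15] mem=[0,19,0,0]
After op 10 (push 3): stack=[15,3] mem=[0,19,0,0]
After op 11 (STO M0): stack=[15] mem=[3,19,0,0]
After op 12 (RCL M1): stack=[15,19] mem=[3,19,0,0]

Answer: [15, 19]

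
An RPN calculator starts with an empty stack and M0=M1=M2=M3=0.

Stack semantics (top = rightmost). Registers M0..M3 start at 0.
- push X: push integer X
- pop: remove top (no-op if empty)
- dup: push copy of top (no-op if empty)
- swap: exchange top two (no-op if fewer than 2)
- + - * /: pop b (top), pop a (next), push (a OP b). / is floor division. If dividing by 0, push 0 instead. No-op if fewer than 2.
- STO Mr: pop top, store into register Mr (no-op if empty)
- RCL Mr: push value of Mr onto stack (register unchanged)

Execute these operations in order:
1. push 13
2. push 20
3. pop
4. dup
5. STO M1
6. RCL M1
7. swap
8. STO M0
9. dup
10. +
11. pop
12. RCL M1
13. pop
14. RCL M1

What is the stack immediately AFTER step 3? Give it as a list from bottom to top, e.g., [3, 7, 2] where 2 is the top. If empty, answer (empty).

After op 1 (push 13): stack=[13] mem=[0,0,0,0]
After op 2 (push 20): stack=[13,20] mem=[0,0,0,0]
After op 3 (pop): stack=[13] mem=[0,0,0,0]

[13]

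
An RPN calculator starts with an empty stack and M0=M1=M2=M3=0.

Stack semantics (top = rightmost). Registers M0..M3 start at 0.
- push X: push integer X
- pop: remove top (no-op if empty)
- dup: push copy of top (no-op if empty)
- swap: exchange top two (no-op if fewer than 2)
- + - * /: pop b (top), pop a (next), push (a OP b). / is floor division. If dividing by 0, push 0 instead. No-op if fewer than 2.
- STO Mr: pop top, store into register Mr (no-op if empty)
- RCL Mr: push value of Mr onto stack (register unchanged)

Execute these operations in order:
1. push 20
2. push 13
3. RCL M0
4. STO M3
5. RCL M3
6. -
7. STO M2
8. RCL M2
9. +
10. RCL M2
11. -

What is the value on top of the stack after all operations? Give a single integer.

After op 1 (push 20): stack=[20] mem=[0,0,0,0]
After op 2 (push 13): stack=[20,13] mem=[0,0,0,0]
After op 3 (RCL M0): stack=[20,13,0] mem=[0,0,0,0]
After op 4 (STO M3): stack=[20,13] mem=[0,0,0,0]
After op 5 (RCL M3): stack=[20,13,0] mem=[0,0,0,0]
After op 6 (-): stack=[20,13] mem=[0,0,0,0]
After op 7 (STO M2): stack=[20] mem=[0,0,13,0]
After op 8 (RCL M2): stack=[20,13] mem=[0,0,13,0]
After op 9 (+): stack=[33] mem=[0,0,13,0]
After op 10 (RCL M2): stack=[33,13] mem=[0,0,13,0]
After op 11 (-): stack=[20] mem=[0,0,13,0]

Answer: 20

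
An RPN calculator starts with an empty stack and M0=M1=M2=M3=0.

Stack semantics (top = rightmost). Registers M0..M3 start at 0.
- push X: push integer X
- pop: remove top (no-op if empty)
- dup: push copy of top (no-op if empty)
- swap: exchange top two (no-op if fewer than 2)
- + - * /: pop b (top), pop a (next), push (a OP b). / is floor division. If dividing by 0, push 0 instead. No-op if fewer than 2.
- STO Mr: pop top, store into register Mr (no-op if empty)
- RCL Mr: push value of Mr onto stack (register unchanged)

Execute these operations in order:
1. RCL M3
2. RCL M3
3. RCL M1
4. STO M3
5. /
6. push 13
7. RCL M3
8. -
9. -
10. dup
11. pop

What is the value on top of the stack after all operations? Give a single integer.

Answer: -13

Derivation:
After op 1 (RCL M3): stack=[0] mem=[0,0,0,0]
After op 2 (RCL M3): stack=[0,0] mem=[0,0,0,0]
After op 3 (RCL M1): stack=[0,0,0] mem=[0,0,0,0]
After op 4 (STO M3): stack=[0,0] mem=[0,0,0,0]
After op 5 (/): stack=[0] mem=[0,0,0,0]
After op 6 (push 13): stack=[0,13] mem=[0,0,0,0]
After op 7 (RCL M3): stack=[0,13,0] mem=[0,0,0,0]
After op 8 (-): stack=[0,13] mem=[0,0,0,0]
After op 9 (-): stack=[-13] mem=[0,0,0,0]
After op 10 (dup): stack=[-13,-13] mem=[0,0,0,0]
After op 11 (pop): stack=[-13] mem=[0,0,0,0]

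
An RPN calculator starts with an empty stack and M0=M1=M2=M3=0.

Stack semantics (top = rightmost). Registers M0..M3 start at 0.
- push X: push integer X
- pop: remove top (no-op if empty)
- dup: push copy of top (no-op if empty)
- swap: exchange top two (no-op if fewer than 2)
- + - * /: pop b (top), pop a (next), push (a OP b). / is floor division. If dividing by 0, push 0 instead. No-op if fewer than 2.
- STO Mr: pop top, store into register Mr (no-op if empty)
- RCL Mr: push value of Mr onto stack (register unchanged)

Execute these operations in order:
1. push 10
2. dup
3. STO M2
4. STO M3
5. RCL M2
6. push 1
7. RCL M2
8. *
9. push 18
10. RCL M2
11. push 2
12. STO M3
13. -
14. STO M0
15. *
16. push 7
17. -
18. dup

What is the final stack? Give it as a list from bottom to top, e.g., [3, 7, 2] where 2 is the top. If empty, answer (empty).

After op 1 (push 10): stack=[10] mem=[0,0,0,0]
After op 2 (dup): stack=[10,10] mem=[0,0,0,0]
After op 3 (STO M2): stack=[10] mem=[0,0,10,0]
After op 4 (STO M3): stack=[empty] mem=[0,0,10,10]
After op 5 (RCL M2): stack=[10] mem=[0,0,10,10]
After op 6 (push 1): stack=[10,1] mem=[0,0,10,10]
After op 7 (RCL M2): stack=[10,1,10] mem=[0,0,10,10]
After op 8 (*): stack=[10,10] mem=[0,0,10,10]
After op 9 (push 18): stack=[10,10,18] mem=[0,0,10,10]
After op 10 (RCL M2): stack=[10,10,18,10] mem=[0,0,10,10]
After op 11 (push 2): stack=[10,10,18,10,2] mem=[0,0,10,10]
After op 12 (STO M3): stack=[10,10,18,10] mem=[0,0,10,2]
After op 13 (-): stack=[10,10,8] mem=[0,0,10,2]
After op 14 (STO M0): stack=[10,10] mem=[8,0,10,2]
After op 15 (*): stack=[100] mem=[8,0,10,2]
After op 16 (push 7): stack=[100,7] mem=[8,0,10,2]
After op 17 (-): stack=[93] mem=[8,0,10,2]
After op 18 (dup): stack=[93,93] mem=[8,0,10,2]

Answer: [93, 93]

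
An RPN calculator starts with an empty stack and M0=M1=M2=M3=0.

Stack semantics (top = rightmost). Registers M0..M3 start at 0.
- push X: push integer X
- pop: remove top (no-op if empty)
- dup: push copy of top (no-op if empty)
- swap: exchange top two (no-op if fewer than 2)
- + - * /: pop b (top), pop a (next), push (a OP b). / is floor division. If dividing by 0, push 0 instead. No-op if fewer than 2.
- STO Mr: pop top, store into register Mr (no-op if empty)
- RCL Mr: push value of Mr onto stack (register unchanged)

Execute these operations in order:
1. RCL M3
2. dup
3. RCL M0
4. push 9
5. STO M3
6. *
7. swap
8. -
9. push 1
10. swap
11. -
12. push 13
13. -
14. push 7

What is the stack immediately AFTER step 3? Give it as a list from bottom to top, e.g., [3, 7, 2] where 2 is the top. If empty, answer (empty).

After op 1 (RCL M3): stack=[0] mem=[0,0,0,0]
After op 2 (dup): stack=[0,0] mem=[0,0,0,0]
After op 3 (RCL M0): stack=[0,0,0] mem=[0,0,0,0]

[0, 0, 0]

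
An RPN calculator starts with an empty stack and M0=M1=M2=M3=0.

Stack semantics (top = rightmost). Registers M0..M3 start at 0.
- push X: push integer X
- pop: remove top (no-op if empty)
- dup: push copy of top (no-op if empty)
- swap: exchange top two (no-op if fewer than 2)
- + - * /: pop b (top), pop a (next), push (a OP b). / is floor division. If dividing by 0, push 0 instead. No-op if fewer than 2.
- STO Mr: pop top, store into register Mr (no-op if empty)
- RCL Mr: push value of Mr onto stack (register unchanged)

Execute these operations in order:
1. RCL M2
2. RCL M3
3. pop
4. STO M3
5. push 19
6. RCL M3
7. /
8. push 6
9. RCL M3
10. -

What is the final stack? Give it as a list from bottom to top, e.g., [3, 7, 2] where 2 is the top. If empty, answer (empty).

After op 1 (RCL M2): stack=[0] mem=[0,0,0,0]
After op 2 (RCL M3): stack=[0,0] mem=[0,0,0,0]
After op 3 (pop): stack=[0] mem=[0,0,0,0]
After op 4 (STO M3): stack=[empty] mem=[0,0,0,0]
After op 5 (push 19): stack=[19] mem=[0,0,0,0]
After op 6 (RCL M3): stack=[19,0] mem=[0,0,0,0]
After op 7 (/): stack=[0] mem=[0,0,0,0]
After op 8 (push 6): stack=[0,6] mem=[0,0,0,0]
After op 9 (RCL M3): stack=[0,6,0] mem=[0,0,0,0]
After op 10 (-): stack=[0,6] mem=[0,0,0,0]

Answer: [0, 6]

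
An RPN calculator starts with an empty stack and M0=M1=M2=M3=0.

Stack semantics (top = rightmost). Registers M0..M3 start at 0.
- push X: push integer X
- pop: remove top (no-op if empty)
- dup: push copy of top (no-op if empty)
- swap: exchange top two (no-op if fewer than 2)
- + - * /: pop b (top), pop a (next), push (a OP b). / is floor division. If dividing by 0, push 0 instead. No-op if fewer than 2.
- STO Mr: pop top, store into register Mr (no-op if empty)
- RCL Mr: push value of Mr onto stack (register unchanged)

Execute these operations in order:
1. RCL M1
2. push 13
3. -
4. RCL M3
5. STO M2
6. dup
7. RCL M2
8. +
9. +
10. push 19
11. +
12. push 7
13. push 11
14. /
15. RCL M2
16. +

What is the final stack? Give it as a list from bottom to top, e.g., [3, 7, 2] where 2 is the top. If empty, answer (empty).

Answer: [-7, 0]

Derivation:
After op 1 (RCL M1): stack=[0] mem=[0,0,0,0]
After op 2 (push 13): stack=[0,13] mem=[0,0,0,0]
After op 3 (-): stack=[-13] mem=[0,0,0,0]
After op 4 (RCL M3): stack=[-13,0] mem=[0,0,0,0]
After op 5 (STO M2): stack=[-13] mem=[0,0,0,0]
After op 6 (dup): stack=[-13,-13] mem=[0,0,0,0]
After op 7 (RCL M2): stack=[-13,-13,0] mem=[0,0,0,0]
After op 8 (+): stack=[-13,-13] mem=[0,0,0,0]
After op 9 (+): stack=[-26] mem=[0,0,0,0]
After op 10 (push 19): stack=[-26,19] mem=[0,0,0,0]
After op 11 (+): stack=[-7] mem=[0,0,0,0]
After op 12 (push 7): stack=[-7,7] mem=[0,0,0,0]
After op 13 (push 11): stack=[-7,7,11] mem=[0,0,0,0]
After op 14 (/): stack=[-7,0] mem=[0,0,0,0]
After op 15 (RCL M2): stack=[-7,0,0] mem=[0,0,0,0]
After op 16 (+): stack=[-7,0] mem=[0,0,0,0]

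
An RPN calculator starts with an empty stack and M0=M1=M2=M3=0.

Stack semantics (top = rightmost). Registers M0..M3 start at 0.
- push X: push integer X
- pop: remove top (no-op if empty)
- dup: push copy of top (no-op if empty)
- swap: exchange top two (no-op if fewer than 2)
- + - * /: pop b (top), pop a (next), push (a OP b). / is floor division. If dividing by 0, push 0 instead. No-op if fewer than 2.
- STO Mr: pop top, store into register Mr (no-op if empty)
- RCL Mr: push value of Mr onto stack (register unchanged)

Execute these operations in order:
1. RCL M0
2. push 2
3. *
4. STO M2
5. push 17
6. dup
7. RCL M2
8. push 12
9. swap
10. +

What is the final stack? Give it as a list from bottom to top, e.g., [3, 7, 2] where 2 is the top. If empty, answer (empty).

Answer: [17, 17, 12]

Derivation:
After op 1 (RCL M0): stack=[0] mem=[0,0,0,0]
After op 2 (push 2): stack=[0,2] mem=[0,0,0,0]
After op 3 (*): stack=[0] mem=[0,0,0,0]
After op 4 (STO M2): stack=[empty] mem=[0,0,0,0]
After op 5 (push 17): stack=[17] mem=[0,0,0,0]
After op 6 (dup): stack=[17,17] mem=[0,0,0,0]
After op 7 (RCL M2): stack=[17,17,0] mem=[0,0,0,0]
After op 8 (push 12): stack=[17,17,0,12] mem=[0,0,0,0]
After op 9 (swap): stack=[17,17,12,0] mem=[0,0,0,0]
After op 10 (+): stack=[17,17,12] mem=[0,0,0,0]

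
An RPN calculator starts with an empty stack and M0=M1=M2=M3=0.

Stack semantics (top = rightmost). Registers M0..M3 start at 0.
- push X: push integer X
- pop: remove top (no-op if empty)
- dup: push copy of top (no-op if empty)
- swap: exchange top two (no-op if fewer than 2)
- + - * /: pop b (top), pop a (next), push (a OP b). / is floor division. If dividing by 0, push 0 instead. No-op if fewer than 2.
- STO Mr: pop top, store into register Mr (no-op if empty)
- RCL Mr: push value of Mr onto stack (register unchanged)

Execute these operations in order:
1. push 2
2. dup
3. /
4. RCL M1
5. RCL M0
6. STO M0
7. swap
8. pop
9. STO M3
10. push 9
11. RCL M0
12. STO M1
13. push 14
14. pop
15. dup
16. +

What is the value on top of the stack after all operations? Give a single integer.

After op 1 (push 2): stack=[2] mem=[0,0,0,0]
After op 2 (dup): stack=[2,2] mem=[0,0,0,0]
After op 3 (/): stack=[1] mem=[0,0,0,0]
After op 4 (RCL M1): stack=[1,0] mem=[0,0,0,0]
After op 5 (RCL M0): stack=[1,0,0] mem=[0,0,0,0]
After op 6 (STO M0): stack=[1,0] mem=[0,0,0,0]
After op 7 (swap): stack=[0,1] mem=[0,0,0,0]
After op 8 (pop): stack=[0] mem=[0,0,0,0]
After op 9 (STO M3): stack=[empty] mem=[0,0,0,0]
After op 10 (push 9): stack=[9] mem=[0,0,0,0]
After op 11 (RCL M0): stack=[9,0] mem=[0,0,0,0]
After op 12 (STO M1): stack=[9] mem=[0,0,0,0]
After op 13 (push 14): stack=[9,14] mem=[0,0,0,0]
After op 14 (pop): stack=[9] mem=[0,0,0,0]
After op 15 (dup): stack=[9,9] mem=[0,0,0,0]
After op 16 (+): stack=[18] mem=[0,0,0,0]

Answer: 18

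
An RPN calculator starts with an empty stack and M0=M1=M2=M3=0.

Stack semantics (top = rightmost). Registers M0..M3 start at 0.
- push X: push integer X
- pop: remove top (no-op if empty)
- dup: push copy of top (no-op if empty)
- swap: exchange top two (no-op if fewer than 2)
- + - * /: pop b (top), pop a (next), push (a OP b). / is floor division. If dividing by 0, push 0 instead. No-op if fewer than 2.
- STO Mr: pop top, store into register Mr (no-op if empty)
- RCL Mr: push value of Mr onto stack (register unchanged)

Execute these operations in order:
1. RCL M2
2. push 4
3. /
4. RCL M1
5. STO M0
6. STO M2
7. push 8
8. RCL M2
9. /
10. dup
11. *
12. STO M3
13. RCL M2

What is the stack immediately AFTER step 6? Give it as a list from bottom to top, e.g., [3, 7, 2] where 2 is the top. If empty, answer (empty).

After op 1 (RCL M2): stack=[0] mem=[0,0,0,0]
After op 2 (push 4): stack=[0,4] mem=[0,0,0,0]
After op 3 (/): stack=[0] mem=[0,0,0,0]
After op 4 (RCL M1): stack=[0,0] mem=[0,0,0,0]
After op 5 (STO M0): stack=[0] mem=[0,0,0,0]
After op 6 (STO M2): stack=[empty] mem=[0,0,0,0]

(empty)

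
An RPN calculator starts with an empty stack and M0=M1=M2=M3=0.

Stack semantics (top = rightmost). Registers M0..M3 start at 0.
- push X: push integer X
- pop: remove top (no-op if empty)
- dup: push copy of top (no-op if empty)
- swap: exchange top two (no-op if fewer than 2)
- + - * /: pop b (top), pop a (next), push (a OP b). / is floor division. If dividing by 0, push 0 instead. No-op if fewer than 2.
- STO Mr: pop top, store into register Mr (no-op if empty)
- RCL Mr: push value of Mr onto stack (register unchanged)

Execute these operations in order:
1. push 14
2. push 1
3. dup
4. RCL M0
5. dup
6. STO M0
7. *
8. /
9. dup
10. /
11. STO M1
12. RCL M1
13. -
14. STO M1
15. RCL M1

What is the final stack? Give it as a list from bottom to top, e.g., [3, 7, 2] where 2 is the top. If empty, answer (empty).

After op 1 (push 14): stack=[14] mem=[0,0,0,0]
After op 2 (push 1): stack=[14,1] mem=[0,0,0,0]
After op 3 (dup): stack=[14,1,1] mem=[0,0,0,0]
After op 4 (RCL M0): stack=[14,1,1,0] mem=[0,0,0,0]
After op 5 (dup): stack=[14,1,1,0,0] mem=[0,0,0,0]
After op 6 (STO M0): stack=[14,1,1,0] mem=[0,0,0,0]
After op 7 (*): stack=[14,1,0] mem=[0,0,0,0]
After op 8 (/): stack=[14,0] mem=[0,0,0,0]
After op 9 (dup): stack=[14,0,0] mem=[0,0,0,0]
After op 10 (/): stack=[14,0] mem=[0,0,0,0]
After op 11 (STO M1): stack=[14] mem=[0,0,0,0]
After op 12 (RCL M1): stack=[14,0] mem=[0,0,0,0]
After op 13 (-): stack=[14] mem=[0,0,0,0]
After op 14 (STO M1): stack=[empty] mem=[0,14,0,0]
After op 15 (RCL M1): stack=[14] mem=[0,14,0,0]

Answer: [14]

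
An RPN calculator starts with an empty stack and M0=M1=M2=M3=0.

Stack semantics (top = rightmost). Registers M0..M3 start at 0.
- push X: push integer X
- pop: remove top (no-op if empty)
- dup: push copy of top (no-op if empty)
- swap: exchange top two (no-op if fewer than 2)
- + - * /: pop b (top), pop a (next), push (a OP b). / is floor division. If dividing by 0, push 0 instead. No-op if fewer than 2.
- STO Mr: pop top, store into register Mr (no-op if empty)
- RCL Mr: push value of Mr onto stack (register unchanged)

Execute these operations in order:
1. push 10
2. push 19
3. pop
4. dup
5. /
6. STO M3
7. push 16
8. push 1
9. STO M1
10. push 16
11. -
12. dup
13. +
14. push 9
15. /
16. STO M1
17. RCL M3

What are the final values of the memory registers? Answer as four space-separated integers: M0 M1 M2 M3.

After op 1 (push 10): stack=[10] mem=[0,0,0,0]
After op 2 (push 19): stack=[10,19] mem=[0,0,0,0]
After op 3 (pop): stack=[10] mem=[0,0,0,0]
After op 4 (dup): stack=[10,10] mem=[0,0,0,0]
After op 5 (/): stack=[1] mem=[0,0,0,0]
After op 6 (STO M3): stack=[empty] mem=[0,0,0,1]
After op 7 (push 16): stack=[16] mem=[0,0,0,1]
After op 8 (push 1): stack=[16,1] mem=[0,0,0,1]
After op 9 (STO M1): stack=[16] mem=[0,1,0,1]
After op 10 (push 16): stack=[16,16] mem=[0,1,0,1]
After op 11 (-): stack=[0] mem=[0,1,0,1]
After op 12 (dup): stack=[0,0] mem=[0,1,0,1]
After op 13 (+): stack=[0] mem=[0,1,0,1]
After op 14 (push 9): stack=[0,9] mem=[0,1,0,1]
After op 15 (/): stack=[0] mem=[0,1,0,1]
After op 16 (STO M1): stack=[empty] mem=[0,0,0,1]
After op 17 (RCL M3): stack=[1] mem=[0,0,0,1]

Answer: 0 0 0 1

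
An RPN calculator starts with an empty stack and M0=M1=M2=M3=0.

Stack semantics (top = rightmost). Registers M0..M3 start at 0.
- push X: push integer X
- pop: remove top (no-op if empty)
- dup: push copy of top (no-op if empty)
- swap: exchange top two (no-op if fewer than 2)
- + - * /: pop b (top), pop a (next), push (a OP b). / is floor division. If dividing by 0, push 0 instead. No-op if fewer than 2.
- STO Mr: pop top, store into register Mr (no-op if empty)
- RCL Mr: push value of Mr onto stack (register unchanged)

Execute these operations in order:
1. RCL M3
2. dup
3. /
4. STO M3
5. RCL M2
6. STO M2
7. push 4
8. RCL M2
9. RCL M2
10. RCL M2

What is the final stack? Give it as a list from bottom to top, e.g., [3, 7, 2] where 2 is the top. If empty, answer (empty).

After op 1 (RCL M3): stack=[0] mem=[0,0,0,0]
After op 2 (dup): stack=[0,0] mem=[0,0,0,0]
After op 3 (/): stack=[0] mem=[0,0,0,0]
After op 4 (STO M3): stack=[empty] mem=[0,0,0,0]
After op 5 (RCL M2): stack=[0] mem=[0,0,0,0]
After op 6 (STO M2): stack=[empty] mem=[0,0,0,0]
After op 7 (push 4): stack=[4] mem=[0,0,0,0]
After op 8 (RCL M2): stack=[4,0] mem=[0,0,0,0]
After op 9 (RCL M2): stack=[4,0,0] mem=[0,0,0,0]
After op 10 (RCL M2): stack=[4,0,0,0] mem=[0,0,0,0]

Answer: [4, 0, 0, 0]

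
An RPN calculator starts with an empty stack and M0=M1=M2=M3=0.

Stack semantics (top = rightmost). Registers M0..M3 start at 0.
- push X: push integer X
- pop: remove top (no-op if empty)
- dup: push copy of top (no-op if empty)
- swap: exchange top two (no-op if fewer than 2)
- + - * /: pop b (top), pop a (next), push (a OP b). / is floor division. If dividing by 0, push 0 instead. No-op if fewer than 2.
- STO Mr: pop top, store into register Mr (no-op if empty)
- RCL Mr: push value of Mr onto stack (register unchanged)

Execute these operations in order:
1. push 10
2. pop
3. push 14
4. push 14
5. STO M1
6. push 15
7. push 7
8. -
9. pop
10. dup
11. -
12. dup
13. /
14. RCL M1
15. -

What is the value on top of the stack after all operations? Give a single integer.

After op 1 (push 10): stack=[10] mem=[0,0,0,0]
After op 2 (pop): stack=[empty] mem=[0,0,0,0]
After op 3 (push 14): stack=[14] mem=[0,0,0,0]
After op 4 (push 14): stack=[14,14] mem=[0,0,0,0]
After op 5 (STO M1): stack=[14] mem=[0,14,0,0]
After op 6 (push 15): stack=[14,15] mem=[0,14,0,0]
After op 7 (push 7): stack=[14,15,7] mem=[0,14,0,0]
After op 8 (-): stack=[14,8] mem=[0,14,0,0]
After op 9 (pop): stack=[14] mem=[0,14,0,0]
After op 10 (dup): stack=[14,14] mem=[0,14,0,0]
After op 11 (-): stack=[0] mem=[0,14,0,0]
After op 12 (dup): stack=[0,0] mem=[0,14,0,0]
After op 13 (/): stack=[0] mem=[0,14,0,0]
After op 14 (RCL M1): stack=[0,14] mem=[0,14,0,0]
After op 15 (-): stack=[-14] mem=[0,14,0,0]

Answer: -14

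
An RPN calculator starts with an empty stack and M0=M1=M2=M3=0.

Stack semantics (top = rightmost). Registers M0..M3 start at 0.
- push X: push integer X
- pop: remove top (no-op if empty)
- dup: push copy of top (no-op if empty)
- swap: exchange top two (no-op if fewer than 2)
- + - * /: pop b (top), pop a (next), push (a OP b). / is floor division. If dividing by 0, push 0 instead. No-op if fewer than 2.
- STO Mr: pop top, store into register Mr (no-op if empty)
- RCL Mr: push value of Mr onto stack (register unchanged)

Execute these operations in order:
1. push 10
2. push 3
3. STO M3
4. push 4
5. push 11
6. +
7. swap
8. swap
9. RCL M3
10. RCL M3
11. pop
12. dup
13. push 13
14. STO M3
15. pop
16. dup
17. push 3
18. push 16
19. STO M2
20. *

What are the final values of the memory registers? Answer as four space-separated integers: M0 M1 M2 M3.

After op 1 (push 10): stack=[10] mem=[0,0,0,0]
After op 2 (push 3): stack=[10,3] mem=[0,0,0,0]
After op 3 (STO M3): stack=[10] mem=[0,0,0,3]
After op 4 (push 4): stack=[10,4] mem=[0,0,0,3]
After op 5 (push 11): stack=[10,4,11] mem=[0,0,0,3]
After op 6 (+): stack=[10,15] mem=[0,0,0,3]
After op 7 (swap): stack=[15,10] mem=[0,0,0,3]
After op 8 (swap): stack=[10,15] mem=[0,0,0,3]
After op 9 (RCL M3): stack=[10,15,3] mem=[0,0,0,3]
After op 10 (RCL M3): stack=[10,15,3,3] mem=[0,0,0,3]
After op 11 (pop): stack=[10,15,3] mem=[0,0,0,3]
After op 12 (dup): stack=[10,15,3,3] mem=[0,0,0,3]
After op 13 (push 13): stack=[10,15,3,3,13] mem=[0,0,0,3]
After op 14 (STO M3): stack=[10,15,3,3] mem=[0,0,0,13]
After op 15 (pop): stack=[10,15,3] mem=[0,0,0,13]
After op 16 (dup): stack=[10,15,3,3] mem=[0,0,0,13]
After op 17 (push 3): stack=[10,15,3,3,3] mem=[0,0,0,13]
After op 18 (push 16): stack=[10,15,3,3,3,16] mem=[0,0,0,13]
After op 19 (STO M2): stack=[10,15,3,3,3] mem=[0,0,16,13]
After op 20 (*): stack=[10,15,3,9] mem=[0,0,16,13]

Answer: 0 0 16 13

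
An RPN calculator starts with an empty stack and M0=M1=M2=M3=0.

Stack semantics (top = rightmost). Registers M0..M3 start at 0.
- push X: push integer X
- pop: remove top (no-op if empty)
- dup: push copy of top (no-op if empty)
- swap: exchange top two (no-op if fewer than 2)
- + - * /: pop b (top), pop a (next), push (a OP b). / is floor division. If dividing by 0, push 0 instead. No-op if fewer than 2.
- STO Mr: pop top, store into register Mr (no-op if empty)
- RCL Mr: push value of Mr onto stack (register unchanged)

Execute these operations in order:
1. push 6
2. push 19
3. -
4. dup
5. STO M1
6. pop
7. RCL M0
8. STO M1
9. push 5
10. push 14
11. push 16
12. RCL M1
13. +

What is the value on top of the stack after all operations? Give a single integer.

Answer: 16

Derivation:
After op 1 (push 6): stack=[6] mem=[0,0,0,0]
After op 2 (push 19): stack=[6,19] mem=[0,0,0,0]
After op 3 (-): stack=[-13] mem=[0,0,0,0]
After op 4 (dup): stack=[-13,-13] mem=[0,0,0,0]
After op 5 (STO M1): stack=[-13] mem=[0,-13,0,0]
After op 6 (pop): stack=[empty] mem=[0,-13,0,0]
After op 7 (RCL M0): stack=[0] mem=[0,-13,0,0]
After op 8 (STO M1): stack=[empty] mem=[0,0,0,0]
After op 9 (push 5): stack=[5] mem=[0,0,0,0]
After op 10 (push 14): stack=[5,14] mem=[0,0,0,0]
After op 11 (push 16): stack=[5,14,16] mem=[0,0,0,0]
After op 12 (RCL M1): stack=[5,14,16,0] mem=[0,0,0,0]
After op 13 (+): stack=[5,14,16] mem=[0,0,0,0]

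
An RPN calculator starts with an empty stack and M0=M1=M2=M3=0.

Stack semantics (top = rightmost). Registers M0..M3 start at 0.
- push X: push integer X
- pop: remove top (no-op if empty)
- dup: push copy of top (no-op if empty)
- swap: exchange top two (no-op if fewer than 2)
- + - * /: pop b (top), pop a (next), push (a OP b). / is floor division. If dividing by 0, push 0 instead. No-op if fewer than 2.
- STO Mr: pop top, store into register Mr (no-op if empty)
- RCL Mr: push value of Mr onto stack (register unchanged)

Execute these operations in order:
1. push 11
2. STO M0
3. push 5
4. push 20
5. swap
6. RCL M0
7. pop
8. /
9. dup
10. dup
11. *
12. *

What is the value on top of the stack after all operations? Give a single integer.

After op 1 (push 11): stack=[11] mem=[0,0,0,0]
After op 2 (STO M0): stack=[empty] mem=[11,0,0,0]
After op 3 (push 5): stack=[5] mem=[11,0,0,0]
After op 4 (push 20): stack=[5,20] mem=[11,0,0,0]
After op 5 (swap): stack=[20,5] mem=[11,0,0,0]
After op 6 (RCL M0): stack=[20,5,11] mem=[11,0,0,0]
After op 7 (pop): stack=[20,5] mem=[11,0,0,0]
After op 8 (/): stack=[4] mem=[11,0,0,0]
After op 9 (dup): stack=[4,4] mem=[11,0,0,0]
After op 10 (dup): stack=[4,4,4] mem=[11,0,0,0]
After op 11 (*): stack=[4,16] mem=[11,0,0,0]
After op 12 (*): stack=[64] mem=[11,0,0,0]

Answer: 64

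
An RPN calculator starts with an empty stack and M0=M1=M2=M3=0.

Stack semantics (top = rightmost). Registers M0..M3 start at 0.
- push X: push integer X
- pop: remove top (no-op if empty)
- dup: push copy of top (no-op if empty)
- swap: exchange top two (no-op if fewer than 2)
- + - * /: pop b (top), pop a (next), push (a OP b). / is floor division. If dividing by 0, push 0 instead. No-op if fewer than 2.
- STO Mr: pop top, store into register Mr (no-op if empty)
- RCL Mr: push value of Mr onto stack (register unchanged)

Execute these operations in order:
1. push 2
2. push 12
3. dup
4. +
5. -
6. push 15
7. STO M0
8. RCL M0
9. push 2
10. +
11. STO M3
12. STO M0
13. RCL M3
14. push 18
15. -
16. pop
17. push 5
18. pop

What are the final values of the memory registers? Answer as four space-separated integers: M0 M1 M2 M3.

After op 1 (push 2): stack=[2] mem=[0,0,0,0]
After op 2 (push 12): stack=[2,12] mem=[0,0,0,0]
After op 3 (dup): stack=[2,12,12] mem=[0,0,0,0]
After op 4 (+): stack=[2,24] mem=[0,0,0,0]
After op 5 (-): stack=[-22] mem=[0,0,0,0]
After op 6 (push 15): stack=[-22,15] mem=[0,0,0,0]
After op 7 (STO M0): stack=[-22] mem=[15,0,0,0]
After op 8 (RCL M0): stack=[-22,15] mem=[15,0,0,0]
After op 9 (push 2): stack=[-22,15,2] mem=[15,0,0,0]
After op 10 (+): stack=[-22,17] mem=[15,0,0,0]
After op 11 (STO M3): stack=[-22] mem=[15,0,0,17]
After op 12 (STO M0): stack=[empty] mem=[-22,0,0,17]
After op 13 (RCL M3): stack=[17] mem=[-22,0,0,17]
After op 14 (push 18): stack=[17,18] mem=[-22,0,0,17]
After op 15 (-): stack=[-1] mem=[-22,0,0,17]
After op 16 (pop): stack=[empty] mem=[-22,0,0,17]
After op 17 (push 5): stack=[5] mem=[-22,0,0,17]
After op 18 (pop): stack=[empty] mem=[-22,0,0,17]

Answer: -22 0 0 17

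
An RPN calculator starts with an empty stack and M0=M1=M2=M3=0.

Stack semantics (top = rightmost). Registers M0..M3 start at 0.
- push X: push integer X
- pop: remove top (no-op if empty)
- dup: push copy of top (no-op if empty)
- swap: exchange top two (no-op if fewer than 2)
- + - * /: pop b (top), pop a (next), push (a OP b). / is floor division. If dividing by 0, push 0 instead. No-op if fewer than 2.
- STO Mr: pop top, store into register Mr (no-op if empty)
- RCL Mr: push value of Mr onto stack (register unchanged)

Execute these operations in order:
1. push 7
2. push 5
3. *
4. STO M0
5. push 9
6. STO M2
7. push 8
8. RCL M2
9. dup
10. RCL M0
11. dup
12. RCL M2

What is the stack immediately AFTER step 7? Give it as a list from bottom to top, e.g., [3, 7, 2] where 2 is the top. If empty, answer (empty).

After op 1 (push 7): stack=[7] mem=[0,0,0,0]
After op 2 (push 5): stack=[7,5] mem=[0,0,0,0]
After op 3 (*): stack=[35] mem=[0,0,0,0]
After op 4 (STO M0): stack=[empty] mem=[35,0,0,0]
After op 5 (push 9): stack=[9] mem=[35,0,0,0]
After op 6 (STO M2): stack=[empty] mem=[35,0,9,0]
After op 7 (push 8): stack=[8] mem=[35,0,9,0]

[8]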